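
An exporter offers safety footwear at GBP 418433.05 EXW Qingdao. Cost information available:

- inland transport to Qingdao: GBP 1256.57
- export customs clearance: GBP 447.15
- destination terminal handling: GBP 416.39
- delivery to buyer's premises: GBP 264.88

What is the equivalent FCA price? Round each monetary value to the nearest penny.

Not relevant to the conversion: delivery, destination terminal — on the buyer under both terms; not part of either seller's price.
From EXW to FCA, the seller additionally bears: inland to port, export clearance.
FCA price = 418433.05 + 1256.57 + 447.15 = 420136.77

FCA price: GBP 420136.77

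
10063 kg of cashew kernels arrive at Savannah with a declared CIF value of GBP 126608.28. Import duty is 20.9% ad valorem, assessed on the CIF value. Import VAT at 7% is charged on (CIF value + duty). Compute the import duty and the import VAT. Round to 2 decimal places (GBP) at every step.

Import duty = 126608.28 × 20.9% = 26461.13
VAT base = CIF + duty = 126608.28 + 26461.13 = 153069.41
Import VAT = 153069.41 × 7% = 10714.86

Import duty: GBP 26461.13; import VAT: GBP 10714.86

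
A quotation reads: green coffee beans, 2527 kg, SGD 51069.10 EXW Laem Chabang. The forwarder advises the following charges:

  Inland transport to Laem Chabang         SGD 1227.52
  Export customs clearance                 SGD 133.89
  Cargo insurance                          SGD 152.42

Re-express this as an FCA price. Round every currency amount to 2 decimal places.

FCA price: SGD 52430.51

Not relevant to the conversion: insurance — on the buyer under both terms; not part of either seller's price.
From EXW to FCA, the seller additionally bears: inland to port, export clearance.
FCA price = 51069.10 + 1227.52 + 133.89 = 52430.51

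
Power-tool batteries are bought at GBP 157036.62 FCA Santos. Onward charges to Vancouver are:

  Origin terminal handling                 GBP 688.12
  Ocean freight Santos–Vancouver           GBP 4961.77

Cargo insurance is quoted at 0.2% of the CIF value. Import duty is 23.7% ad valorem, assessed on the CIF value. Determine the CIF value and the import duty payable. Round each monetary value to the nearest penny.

Let C be the CIF value. C = FCA price + pre-shipment costs + freight + 0.2% × C
C − 0.2% × C = 157036.62 + 688.12 + 4961.77
0.998 × C = 162686.51
C = 162686.51 / 0.998 = 163012.54
Insurance premium = 0.2% × 163012.54 = 326.03
Import duty = 163012.54 × 23.7% = 38633.97

CIF value: GBP 163012.54; import duty: GBP 38633.97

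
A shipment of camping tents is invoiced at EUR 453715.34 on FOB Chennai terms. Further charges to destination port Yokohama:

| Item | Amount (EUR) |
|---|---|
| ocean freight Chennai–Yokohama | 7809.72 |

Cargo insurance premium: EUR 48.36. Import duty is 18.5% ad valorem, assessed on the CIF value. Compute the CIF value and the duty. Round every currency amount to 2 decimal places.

CIF value: EUR 461573.42; import duty: EUR 85391.08

CIF = FOB price + freight + insurance
CIF = 453715.34 + 7809.72 + 48.36 = 461573.42
Import duty = 461573.42 × 18.5% = 85391.08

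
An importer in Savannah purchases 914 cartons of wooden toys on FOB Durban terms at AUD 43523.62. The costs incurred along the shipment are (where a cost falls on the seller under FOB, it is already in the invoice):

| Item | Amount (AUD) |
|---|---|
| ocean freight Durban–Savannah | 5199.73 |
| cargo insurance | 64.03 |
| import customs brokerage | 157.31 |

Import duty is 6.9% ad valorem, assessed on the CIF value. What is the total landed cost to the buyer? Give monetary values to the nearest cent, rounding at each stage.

Total landed cost: AUD 52311.02

FOB: the seller bears costs until goods are on board at the origin port; the buyer bears freight, insurance and all costs thereafter.
CIF value = FOB price + freight + insurance = 43523.62 + 5199.73 + 64.03 = 48787.38
Import duty = 48787.38 × 6.9% = 3366.33
Buyer bears: freight 5199.73 + insurance 64.03 + brokerage 157.31 + duty 3366.33 = 8787.40
Landed cost = invoice 43523.62 + 8787.40 = 52311.02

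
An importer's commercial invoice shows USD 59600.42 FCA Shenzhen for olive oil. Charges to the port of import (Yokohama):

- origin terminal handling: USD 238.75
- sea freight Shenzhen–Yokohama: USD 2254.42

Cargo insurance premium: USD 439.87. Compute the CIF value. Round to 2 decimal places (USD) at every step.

CIF = FCA price + pre-shipment costs + freight + insurance
CIF = 59600.42 + 238.75 + 2254.42 + 439.87 = 62533.46

CIF value: USD 62533.46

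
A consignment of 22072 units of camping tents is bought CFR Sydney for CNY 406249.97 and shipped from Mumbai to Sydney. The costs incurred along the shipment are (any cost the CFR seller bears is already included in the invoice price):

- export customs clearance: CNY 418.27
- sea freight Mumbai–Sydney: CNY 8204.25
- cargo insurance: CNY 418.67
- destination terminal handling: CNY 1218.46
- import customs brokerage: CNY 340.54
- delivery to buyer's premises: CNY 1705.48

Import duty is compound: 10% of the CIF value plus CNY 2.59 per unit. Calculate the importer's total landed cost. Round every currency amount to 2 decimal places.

Total landed cost: CNY 507766.46

CFR: the seller pays costs through ocean freight to the destination port, but not insurance.
Already in the invoice (seller's account under CFR): export clearance, freight — exclude.
CIF value = CFR price + insurance = 406249.97 + 418.67 = 406668.64
Ad valorem component: 406668.64 × 10% = 40666.86
Specific component: 22072 × 2.59 = 57166.48
Import duty = 40666.86 + 57166.48 = 97833.34
Buyer bears: insurance 418.67 + destination terminal 1218.46 + brokerage 340.54 + delivery 1705.48 + duty 97833.34 = 101516.49
Landed cost = invoice 406249.97 + 101516.49 = 507766.46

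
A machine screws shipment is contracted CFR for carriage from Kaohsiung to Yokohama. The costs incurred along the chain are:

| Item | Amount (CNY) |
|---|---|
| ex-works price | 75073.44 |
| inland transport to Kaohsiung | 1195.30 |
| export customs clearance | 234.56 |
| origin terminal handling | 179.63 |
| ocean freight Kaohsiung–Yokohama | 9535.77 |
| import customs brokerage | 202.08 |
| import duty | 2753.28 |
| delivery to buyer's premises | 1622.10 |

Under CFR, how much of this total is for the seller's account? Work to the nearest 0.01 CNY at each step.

CFR: the seller pays costs through ocean freight to the destination port, but not insurance.
Seller's account: goods 75073.44 + inland to port 1195.30 + export clearance 234.56 + origin terminal 179.63 + freight 9535.77 = 86218.70
Buyer's account: brokerage 202.08 + duty 2753.28 + delivery 1622.10 = 4577.46

Seller's account: CNY 86218.70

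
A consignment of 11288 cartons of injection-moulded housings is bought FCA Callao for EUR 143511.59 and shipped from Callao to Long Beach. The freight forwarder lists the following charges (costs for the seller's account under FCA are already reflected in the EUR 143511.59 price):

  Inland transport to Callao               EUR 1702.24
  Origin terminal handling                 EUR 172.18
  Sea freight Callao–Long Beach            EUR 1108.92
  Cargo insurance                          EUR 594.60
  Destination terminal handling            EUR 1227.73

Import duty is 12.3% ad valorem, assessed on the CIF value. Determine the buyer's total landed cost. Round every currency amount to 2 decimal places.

FCA: the seller delivers export-cleared goods to the carrier; the buyer bears costs from that point.
Already in the invoice (seller's account under FCA): inland to port — exclude.
CIF value = FCA price + origin terminal + freight + insurance = 143511.59 + 172.18 + 1108.92 + 594.60 = 145387.29
Import duty = 145387.29 × 12.3% = 17882.64
Buyer bears: origin terminal 172.18 + freight 1108.92 + insurance 594.60 + destination terminal 1227.73 + duty 17882.64 = 20986.07
Landed cost = invoice 143511.59 + 20986.07 = 164497.66

Total landed cost: EUR 164497.66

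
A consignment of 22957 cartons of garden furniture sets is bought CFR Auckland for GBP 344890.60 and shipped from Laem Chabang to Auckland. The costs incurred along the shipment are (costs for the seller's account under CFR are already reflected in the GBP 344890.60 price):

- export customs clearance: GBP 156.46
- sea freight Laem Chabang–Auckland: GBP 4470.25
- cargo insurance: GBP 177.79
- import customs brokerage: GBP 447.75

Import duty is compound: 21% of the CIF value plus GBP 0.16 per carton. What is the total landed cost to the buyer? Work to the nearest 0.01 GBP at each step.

Total landed cost: GBP 421653.62

CFR: the seller pays costs through ocean freight to the destination port, but not insurance.
Already in the invoice (seller's account under CFR): export clearance, freight — exclude.
CIF value = CFR price + insurance = 344890.60 + 177.79 = 345068.39
Ad valorem component: 345068.39 × 21% = 72464.36
Specific component: 22957 × 0.16 = 3673.12
Import duty = 72464.36 + 3673.12 = 76137.48
Buyer bears: insurance 177.79 + brokerage 447.75 + duty 76137.48 = 76763.02
Landed cost = invoice 344890.60 + 76763.02 = 421653.62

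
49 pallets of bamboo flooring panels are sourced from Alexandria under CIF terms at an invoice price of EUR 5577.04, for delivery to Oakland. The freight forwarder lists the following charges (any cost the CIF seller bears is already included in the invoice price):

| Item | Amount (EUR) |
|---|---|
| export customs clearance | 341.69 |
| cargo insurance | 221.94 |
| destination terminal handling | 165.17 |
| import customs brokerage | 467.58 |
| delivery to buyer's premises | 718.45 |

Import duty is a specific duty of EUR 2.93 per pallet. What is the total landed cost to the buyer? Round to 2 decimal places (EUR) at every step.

CIF: the seller pays costs through ocean freight and marine insurance to the destination port.
Already in the invoice (seller's account under CIF): export clearance, insurance — exclude.
The CIF price already equals the CIF value: 5577.04
Import duty = 49 × 2.93 = 143.57
Buyer bears: destination terminal 165.17 + brokerage 467.58 + delivery 718.45 + duty 143.57 = 1494.77
Landed cost = invoice 5577.04 + 1494.77 = 7071.81

Total landed cost: EUR 7071.81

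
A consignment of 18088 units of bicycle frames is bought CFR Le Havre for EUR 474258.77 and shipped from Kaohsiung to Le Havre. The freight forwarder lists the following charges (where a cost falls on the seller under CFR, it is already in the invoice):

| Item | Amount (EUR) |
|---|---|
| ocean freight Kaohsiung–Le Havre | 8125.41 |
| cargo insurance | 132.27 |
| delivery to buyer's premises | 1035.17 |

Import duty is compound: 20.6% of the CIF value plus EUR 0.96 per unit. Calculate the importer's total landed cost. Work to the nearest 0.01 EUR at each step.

Total landed cost: EUR 590515.24

CFR: the seller pays costs through ocean freight to the destination port, but not insurance.
Already in the invoice (seller's account under CFR): freight — exclude.
CIF value = CFR price + insurance = 474258.77 + 132.27 = 474391.04
Ad valorem component: 474391.04 × 20.6% = 97724.55
Specific component: 18088 × 0.96 = 17364.48
Import duty = 97724.55 + 17364.48 = 115089.03
Buyer bears: insurance 132.27 + delivery 1035.17 + duty 115089.03 = 116256.47
Landed cost = invoice 474258.77 + 116256.47 = 590515.24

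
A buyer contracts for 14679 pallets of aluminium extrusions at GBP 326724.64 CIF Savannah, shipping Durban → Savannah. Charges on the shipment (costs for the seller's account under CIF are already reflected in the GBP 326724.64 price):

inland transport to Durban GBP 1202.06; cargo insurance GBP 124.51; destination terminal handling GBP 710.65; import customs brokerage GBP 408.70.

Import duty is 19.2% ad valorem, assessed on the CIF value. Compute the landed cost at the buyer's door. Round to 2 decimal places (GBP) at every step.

CIF: the seller pays costs through ocean freight and marine insurance to the destination port.
Already in the invoice (seller's account under CIF): inland to port, insurance — exclude.
The CIF price already equals the CIF value: 326724.64
Import duty = 326724.64 × 19.2% = 62731.13
Buyer bears: destination terminal 710.65 + brokerage 408.70 + duty 62731.13 = 63850.48
Landed cost = invoice 326724.64 + 63850.48 = 390575.12

Total landed cost: GBP 390575.12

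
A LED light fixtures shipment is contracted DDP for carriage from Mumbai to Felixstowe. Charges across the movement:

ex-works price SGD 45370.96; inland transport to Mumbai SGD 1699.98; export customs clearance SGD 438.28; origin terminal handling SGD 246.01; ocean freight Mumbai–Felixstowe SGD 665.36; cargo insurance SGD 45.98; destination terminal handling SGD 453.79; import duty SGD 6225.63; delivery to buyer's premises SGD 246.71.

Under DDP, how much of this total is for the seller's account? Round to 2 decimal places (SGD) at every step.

Seller's account: SGD 55392.70

DDP: the seller bears all costs including import duty.
Seller's account: goods 45370.96 + inland to port 1699.98 + export clearance 438.28 + origin terminal 246.01 + freight 665.36 + insurance 45.98 + destination terminal 453.79 + duty 6225.63 + delivery 246.71 = 55392.70
Buyer's account: 0.00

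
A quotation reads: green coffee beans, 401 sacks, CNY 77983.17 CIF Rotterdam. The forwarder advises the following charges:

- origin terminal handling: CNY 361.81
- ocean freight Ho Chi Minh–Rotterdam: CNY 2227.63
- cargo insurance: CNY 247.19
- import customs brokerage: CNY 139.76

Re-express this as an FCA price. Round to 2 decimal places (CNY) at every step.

Not relevant to the conversion: brokerage — on the buyer under both terms; not part of either seller's price.
From CIF to FCA, the seller no longer bears: origin terminal, freight, insurance.
FCA price = 77983.17 − 361.81 − 2227.63 − 247.19 = 75146.54

FCA price: CNY 75146.54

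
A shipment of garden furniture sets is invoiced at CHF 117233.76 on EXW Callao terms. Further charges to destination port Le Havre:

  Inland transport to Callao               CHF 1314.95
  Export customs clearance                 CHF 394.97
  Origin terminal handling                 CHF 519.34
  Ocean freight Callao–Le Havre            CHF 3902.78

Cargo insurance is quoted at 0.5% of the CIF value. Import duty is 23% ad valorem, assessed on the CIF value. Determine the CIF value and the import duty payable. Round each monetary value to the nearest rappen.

CIF value: CHF 123985.73; import duty: CHF 28516.72

Let C be the CIF value. C = EXW price + pre-shipment costs + freight + 0.5% × C
C − 0.5% × C = 117233.76 + 1314.95 + 394.97 + 519.34 + 3902.78
0.995 × C = 123365.80
C = 123365.80 / 0.995 = 123985.73
Insurance premium = 0.5% × 123985.73 = 619.93
Import duty = 123985.73 × 23% = 28516.72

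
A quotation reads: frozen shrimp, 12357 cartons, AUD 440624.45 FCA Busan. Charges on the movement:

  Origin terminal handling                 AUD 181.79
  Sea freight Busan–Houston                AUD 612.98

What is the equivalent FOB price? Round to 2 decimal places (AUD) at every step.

FOB price: AUD 440806.24

Not relevant to the conversion: freight — on the buyer under both terms; not part of either seller's price.
From FCA to FOB, the seller additionally bears: origin terminal.
FOB price = 440624.45 + 181.79 = 440806.24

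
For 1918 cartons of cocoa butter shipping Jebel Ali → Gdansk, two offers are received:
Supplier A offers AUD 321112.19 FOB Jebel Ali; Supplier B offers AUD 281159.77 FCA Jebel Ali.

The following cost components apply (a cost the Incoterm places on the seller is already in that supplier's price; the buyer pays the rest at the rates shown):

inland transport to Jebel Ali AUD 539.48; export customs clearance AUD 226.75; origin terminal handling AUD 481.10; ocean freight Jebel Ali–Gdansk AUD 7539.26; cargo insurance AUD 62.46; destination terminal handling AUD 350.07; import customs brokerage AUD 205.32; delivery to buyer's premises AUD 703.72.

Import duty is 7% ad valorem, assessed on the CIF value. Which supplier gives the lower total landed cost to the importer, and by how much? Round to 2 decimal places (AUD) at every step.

Supplier A (FOB):
CIF value = FOB price + freight + insurance = 321112.19 + 7539.26 + 62.46 = 328713.91
Import duty = 328713.91 × 7% = 23009.97
Buyer bears (A): 7539.26 + 62.46 + 350.07 + 205.32 + 703.72 = 8860.83
Landed cost (A) = invoice 321112.19 + 8860.83 + duty 23009.97 = 352982.99
Supplier B (FCA):
CIF value = FCA price + origin terminal + freight + insurance = 281159.77 + 481.10 + 7539.26 + 62.46 = 289242.59
Import duty = 289242.59 × 7% = 20246.98
Buyer bears (B): 481.10 + 7539.26 + 62.46 + 350.07 + 205.32 + 703.72 = 9341.93
Landed cost (B) = invoice 281159.77 + 9341.93 + duty 20246.98 = 310748.68
Difference = |352982.99 − 310748.68| = 42234.31

Supplier B is cheaper by AUD 42234.31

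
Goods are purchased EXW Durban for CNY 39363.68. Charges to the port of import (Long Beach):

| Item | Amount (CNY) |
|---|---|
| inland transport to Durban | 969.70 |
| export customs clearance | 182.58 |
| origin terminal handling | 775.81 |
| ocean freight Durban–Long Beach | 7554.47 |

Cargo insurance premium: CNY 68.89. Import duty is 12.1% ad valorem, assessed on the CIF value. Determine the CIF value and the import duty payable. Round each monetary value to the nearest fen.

CIF = EXW price + pre-shipment costs + freight + insurance
CIF = 39363.68 + 969.70 + 182.58 + 775.81 + 7554.47 + 68.89 = 48915.13
Import duty = 48915.13 × 12.1% = 5918.73

CIF value: CNY 48915.13; import duty: CNY 5918.73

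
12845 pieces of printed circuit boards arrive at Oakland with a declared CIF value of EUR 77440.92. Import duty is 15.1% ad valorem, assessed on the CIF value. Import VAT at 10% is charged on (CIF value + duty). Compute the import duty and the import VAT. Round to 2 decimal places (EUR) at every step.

Import duty = 77440.92 × 15.1% = 11693.58
VAT base = CIF + duty = 77440.92 + 11693.58 = 89134.50
Import VAT = 89134.50 × 10% = 8913.45

Import duty: EUR 11693.58; import VAT: EUR 8913.45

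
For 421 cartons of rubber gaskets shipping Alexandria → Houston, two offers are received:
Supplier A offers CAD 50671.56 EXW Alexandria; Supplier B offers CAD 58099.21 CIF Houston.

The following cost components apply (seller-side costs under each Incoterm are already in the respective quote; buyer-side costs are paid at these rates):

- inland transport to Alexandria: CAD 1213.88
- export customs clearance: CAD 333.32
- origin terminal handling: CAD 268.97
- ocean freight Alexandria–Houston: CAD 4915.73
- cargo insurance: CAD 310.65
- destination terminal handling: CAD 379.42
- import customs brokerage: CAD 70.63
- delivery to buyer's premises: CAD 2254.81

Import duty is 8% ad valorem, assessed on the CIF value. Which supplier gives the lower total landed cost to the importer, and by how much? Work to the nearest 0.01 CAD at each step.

Supplier A (EXW):
CIF value = EXW price + inland to port + export clearance + origin terminal + freight + insurance = 50671.56 + 1213.88 + 333.32 + 268.97 + 4915.73 + 310.65 = 57714.11
Import duty = 57714.11 × 8% = 4617.13
Buyer bears (A): 1213.88 + 333.32 + 268.97 + 4915.73 + 310.65 + 379.42 + 70.63 + 2254.81 = 9747.41
Landed cost (A) = invoice 50671.56 + 9747.41 + duty 4617.13 = 65036.10
Supplier B (CIF):
The CIF price already equals the CIF value: 58099.21
Import duty = 58099.21 × 8% = 4647.94
Buyer bears (B): 379.42 + 70.63 + 2254.81 = 2704.86
Landed cost (B) = invoice 58099.21 + 2704.86 + duty 4647.94 = 65452.01
Difference = |65036.10 − 65452.01| = 415.91

Supplier A is cheaper by CAD 415.91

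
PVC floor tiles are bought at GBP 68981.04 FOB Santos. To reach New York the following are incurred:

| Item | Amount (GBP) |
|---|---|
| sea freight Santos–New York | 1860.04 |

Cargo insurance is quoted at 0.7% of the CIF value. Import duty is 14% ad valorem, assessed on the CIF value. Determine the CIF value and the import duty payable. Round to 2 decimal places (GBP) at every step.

CIF value: GBP 71340.46; import duty: GBP 9987.66

Let C be the CIF value. C = FOB price + freight + 0.7% × C
C − 0.7% × C = 68981.04 + 1860.04
0.993 × C = 70841.08
C = 70841.08 / 0.993 = 71340.46
Insurance premium = 0.7% × 71340.46 = 499.38
Import duty = 71340.46 × 14% = 9987.66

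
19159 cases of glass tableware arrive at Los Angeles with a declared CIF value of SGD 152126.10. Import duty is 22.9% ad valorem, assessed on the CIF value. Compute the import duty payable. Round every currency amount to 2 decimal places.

Import duty: SGD 34836.88

Import duty = 152126.10 × 22.9% = 34836.88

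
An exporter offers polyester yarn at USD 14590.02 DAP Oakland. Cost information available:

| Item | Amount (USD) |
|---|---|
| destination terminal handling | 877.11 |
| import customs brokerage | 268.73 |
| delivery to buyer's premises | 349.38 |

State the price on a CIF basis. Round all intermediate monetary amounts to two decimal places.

CIF price: USD 13363.53

Not relevant to the conversion: brokerage — on the buyer under both terms; not part of either seller's price.
From DAP to CIF, the seller no longer bears: destination terminal, delivery.
CIF price = 14590.02 − 877.11 − 349.38 = 13363.53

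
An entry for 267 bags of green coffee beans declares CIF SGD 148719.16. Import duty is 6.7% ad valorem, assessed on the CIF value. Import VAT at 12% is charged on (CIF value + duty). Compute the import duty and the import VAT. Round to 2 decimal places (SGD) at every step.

Import duty: SGD 9964.18; import VAT: SGD 19042.00

Import duty = 148719.16 × 6.7% = 9964.18
VAT base = CIF + duty = 148719.16 + 9964.18 = 158683.34
Import VAT = 158683.34 × 12% = 19042.00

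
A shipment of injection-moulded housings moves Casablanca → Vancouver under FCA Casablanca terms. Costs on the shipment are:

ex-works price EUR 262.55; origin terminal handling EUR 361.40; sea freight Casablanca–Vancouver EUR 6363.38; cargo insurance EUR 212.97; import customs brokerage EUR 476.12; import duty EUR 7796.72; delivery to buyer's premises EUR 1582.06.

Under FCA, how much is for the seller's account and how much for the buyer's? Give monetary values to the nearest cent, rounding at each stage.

Seller: EUR 262.55; buyer: EUR 16792.65

FCA: the seller delivers export-cleared goods to the carrier; the buyer bears costs from that point.
Seller's account: goods 262.55 = 262.55
Buyer's account: origin terminal 361.40 + freight 6363.38 + insurance 212.97 + brokerage 476.12 + duty 7796.72 + delivery 1582.06 = 16792.65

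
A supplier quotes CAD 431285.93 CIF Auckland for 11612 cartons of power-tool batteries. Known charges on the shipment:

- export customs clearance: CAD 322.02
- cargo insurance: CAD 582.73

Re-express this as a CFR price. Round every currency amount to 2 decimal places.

CFR price: CAD 430703.20

Not relevant to the conversion: export clearance — on the seller under both CIF and CFR; already in the CIF price and stays in the CFR price.
From CIF to CFR, the seller no longer bears: insurance.
CFR price = 431285.93 − 582.73 = 430703.20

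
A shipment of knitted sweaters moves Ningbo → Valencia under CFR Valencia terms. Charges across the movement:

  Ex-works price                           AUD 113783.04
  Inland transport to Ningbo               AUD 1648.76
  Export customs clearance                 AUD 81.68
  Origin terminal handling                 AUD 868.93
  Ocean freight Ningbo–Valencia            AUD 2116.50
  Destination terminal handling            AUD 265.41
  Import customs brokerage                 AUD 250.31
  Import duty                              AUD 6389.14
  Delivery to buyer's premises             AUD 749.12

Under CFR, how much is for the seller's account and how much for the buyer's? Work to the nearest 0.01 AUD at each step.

CFR: the seller pays costs through ocean freight to the destination port, but not insurance.
Seller's account: goods 113783.04 + inland to port 1648.76 + export clearance 81.68 + origin terminal 868.93 + freight 2116.50 = 118498.91
Buyer's account: destination terminal 265.41 + brokerage 250.31 + duty 6389.14 + delivery 749.12 = 7653.98

Seller: AUD 118498.91; buyer: AUD 7653.98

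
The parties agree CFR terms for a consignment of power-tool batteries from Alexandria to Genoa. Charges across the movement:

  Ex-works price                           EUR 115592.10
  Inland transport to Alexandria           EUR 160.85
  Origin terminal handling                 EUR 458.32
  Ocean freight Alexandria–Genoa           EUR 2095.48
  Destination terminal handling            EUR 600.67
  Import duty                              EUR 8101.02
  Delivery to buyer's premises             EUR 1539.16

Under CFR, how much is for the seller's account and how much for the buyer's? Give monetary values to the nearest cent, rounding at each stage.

CFR: the seller pays costs through ocean freight to the destination port, but not insurance.
Seller's account: goods 115592.10 + inland to port 160.85 + origin terminal 458.32 + freight 2095.48 = 118306.75
Buyer's account: destination terminal 600.67 + duty 8101.02 + delivery 1539.16 = 10240.85

Seller: EUR 118306.75; buyer: EUR 10240.85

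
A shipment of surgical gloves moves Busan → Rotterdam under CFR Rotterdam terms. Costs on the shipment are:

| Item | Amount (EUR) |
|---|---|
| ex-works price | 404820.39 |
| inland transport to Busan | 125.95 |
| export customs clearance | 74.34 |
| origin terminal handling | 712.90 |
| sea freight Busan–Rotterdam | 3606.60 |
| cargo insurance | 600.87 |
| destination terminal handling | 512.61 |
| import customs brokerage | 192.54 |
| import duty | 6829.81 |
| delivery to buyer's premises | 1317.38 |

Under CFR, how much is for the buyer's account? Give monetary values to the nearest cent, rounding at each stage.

CFR: the seller pays costs through ocean freight to the destination port, but not insurance.
Seller's account: goods 404820.39 + inland to port 125.95 + export clearance 74.34 + origin terminal 712.90 + freight 3606.60 = 409340.18
Buyer's account: insurance 600.87 + destination terminal 512.61 + brokerage 192.54 + duty 6829.81 + delivery 1317.38 = 9453.21

Buyer's account: EUR 9453.21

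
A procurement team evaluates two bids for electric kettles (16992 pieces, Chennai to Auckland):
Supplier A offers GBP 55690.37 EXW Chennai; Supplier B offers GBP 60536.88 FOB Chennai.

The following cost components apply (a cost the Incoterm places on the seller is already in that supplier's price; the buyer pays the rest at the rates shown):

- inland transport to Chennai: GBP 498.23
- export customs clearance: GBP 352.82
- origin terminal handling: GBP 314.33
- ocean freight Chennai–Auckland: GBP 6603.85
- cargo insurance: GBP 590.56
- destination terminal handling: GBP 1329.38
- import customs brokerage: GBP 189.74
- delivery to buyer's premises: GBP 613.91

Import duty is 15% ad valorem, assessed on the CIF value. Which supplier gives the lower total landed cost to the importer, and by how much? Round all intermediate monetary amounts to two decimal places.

Supplier A is cheaper by GBP 4233.30

Supplier A (EXW):
CIF value = EXW price + inland to port + export clearance + origin terminal + freight + insurance = 55690.37 + 498.23 + 352.82 + 314.33 + 6603.85 + 590.56 = 64050.16
Import duty = 64050.16 × 15% = 9607.52
Buyer bears (A): 498.23 + 352.82 + 314.33 + 6603.85 + 590.56 + 1329.38 + 189.74 + 613.91 = 10492.82
Landed cost (A) = invoice 55690.37 + 10492.82 + duty 9607.52 = 75790.71
Supplier B (FOB):
CIF value = FOB price + freight + insurance = 60536.88 + 6603.85 + 590.56 = 67731.29
Import duty = 67731.29 × 15% = 10159.69
Buyer bears (B): 6603.85 + 590.56 + 1329.38 + 189.74 + 613.91 = 9327.44
Landed cost (B) = invoice 60536.88 + 9327.44 + duty 10159.69 = 80024.01
Difference = |75790.71 − 80024.01| = 4233.30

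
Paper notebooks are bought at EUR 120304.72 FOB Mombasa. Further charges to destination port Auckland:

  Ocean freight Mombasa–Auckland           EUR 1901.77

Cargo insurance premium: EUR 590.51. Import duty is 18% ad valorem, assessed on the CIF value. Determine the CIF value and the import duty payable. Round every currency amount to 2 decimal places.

CIF value: EUR 122797.00; import duty: EUR 22103.46

CIF = FOB price + freight + insurance
CIF = 120304.72 + 1901.77 + 590.51 = 122797.00
Import duty = 122797.00 × 18% = 22103.46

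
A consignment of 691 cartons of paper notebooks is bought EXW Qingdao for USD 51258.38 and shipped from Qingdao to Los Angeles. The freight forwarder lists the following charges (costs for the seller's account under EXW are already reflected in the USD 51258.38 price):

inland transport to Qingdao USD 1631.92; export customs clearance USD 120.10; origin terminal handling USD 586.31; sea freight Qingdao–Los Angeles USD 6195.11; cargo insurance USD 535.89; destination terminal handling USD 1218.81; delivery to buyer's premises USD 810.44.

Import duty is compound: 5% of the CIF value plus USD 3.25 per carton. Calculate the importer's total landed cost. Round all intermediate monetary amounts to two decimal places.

Total landed cost: USD 67619.10

EXW: the seller makes goods available at their premises; the buyer bears all onward costs.
CIF value = EXW price + inland to port + export clearance + origin terminal + freight + insurance = 51258.38 + 1631.92 + 120.10 + 586.31 + 6195.11 + 535.89 = 60327.71
Ad valorem component: 60327.71 × 5% = 3016.39
Specific component: 691 × 3.25 = 2245.75
Import duty = 3016.39 + 2245.75 = 5262.14
Buyer bears: inland to port 1631.92 + export clearance 120.10 + origin terminal 586.31 + freight 6195.11 + insurance 535.89 + destination terminal 1218.81 + delivery 810.44 + duty 5262.14 = 16360.72
Landed cost = invoice 51258.38 + 16360.72 = 67619.10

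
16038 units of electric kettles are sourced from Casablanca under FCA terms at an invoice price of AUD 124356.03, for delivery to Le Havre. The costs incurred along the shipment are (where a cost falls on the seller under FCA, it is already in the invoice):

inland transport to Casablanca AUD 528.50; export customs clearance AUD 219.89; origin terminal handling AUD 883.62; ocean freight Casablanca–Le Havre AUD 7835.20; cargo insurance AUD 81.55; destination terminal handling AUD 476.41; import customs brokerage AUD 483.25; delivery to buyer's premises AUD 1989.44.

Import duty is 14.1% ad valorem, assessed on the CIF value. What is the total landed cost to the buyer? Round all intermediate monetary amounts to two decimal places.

FCA: the seller delivers export-cleared goods to the carrier; the buyer bears costs from that point.
Already in the invoice (seller's account under FCA): inland to port, export clearance — exclude.
CIF value = FCA price + origin terminal + freight + insurance = 124356.03 + 883.62 + 7835.20 + 81.55 = 133156.40
Import duty = 133156.40 × 14.1% = 18775.05
Buyer bears: origin terminal 883.62 + freight 7835.20 + insurance 81.55 + destination terminal 476.41 + brokerage 483.25 + delivery 1989.44 + duty 18775.05 = 30524.52
Landed cost = invoice 124356.03 + 30524.52 = 154880.55

Total landed cost: AUD 154880.55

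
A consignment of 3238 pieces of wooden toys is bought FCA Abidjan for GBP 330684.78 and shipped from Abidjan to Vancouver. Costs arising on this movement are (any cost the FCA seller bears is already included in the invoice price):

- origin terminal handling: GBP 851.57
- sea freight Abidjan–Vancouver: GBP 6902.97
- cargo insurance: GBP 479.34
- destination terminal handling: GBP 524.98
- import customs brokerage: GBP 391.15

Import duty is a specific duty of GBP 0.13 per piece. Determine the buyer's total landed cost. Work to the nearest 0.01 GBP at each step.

Total landed cost: GBP 340255.73

FCA: the seller delivers export-cleared goods to the carrier; the buyer bears costs from that point.
CIF value = FCA price + origin terminal + freight + insurance = 330684.78 + 851.57 + 6902.97 + 479.34 = 338918.66
Import duty = 3238 × 0.13 = 420.94
Buyer bears: origin terminal 851.57 + freight 6902.97 + insurance 479.34 + destination terminal 524.98 + brokerage 391.15 + duty 420.94 = 9570.95
Landed cost = invoice 330684.78 + 9570.95 = 340255.73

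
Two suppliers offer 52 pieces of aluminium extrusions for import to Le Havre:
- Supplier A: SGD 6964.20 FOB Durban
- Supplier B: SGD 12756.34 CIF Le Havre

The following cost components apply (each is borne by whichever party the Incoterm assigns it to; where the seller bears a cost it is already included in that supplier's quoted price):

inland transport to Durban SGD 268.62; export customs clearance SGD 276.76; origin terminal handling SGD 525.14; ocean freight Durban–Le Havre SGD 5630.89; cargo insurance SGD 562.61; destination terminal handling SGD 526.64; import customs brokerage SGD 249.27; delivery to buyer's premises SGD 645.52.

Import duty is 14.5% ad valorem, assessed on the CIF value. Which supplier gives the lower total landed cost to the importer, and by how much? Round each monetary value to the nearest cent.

Supplier B is cheaper by SGD 459.56

Supplier A (FOB):
CIF value = FOB price + freight + insurance = 6964.20 + 5630.89 + 562.61 = 13157.70
Import duty = 13157.70 × 14.5% = 1907.87
Buyer bears (A): 5630.89 + 562.61 + 526.64 + 249.27 + 645.52 = 7614.93
Landed cost (A) = invoice 6964.20 + 7614.93 + duty 1907.87 = 16487.00
Supplier B (CIF):
The CIF price already equals the CIF value: 12756.34
Import duty = 12756.34 × 14.5% = 1849.67
Buyer bears (B): 526.64 + 249.27 + 645.52 = 1421.43
Landed cost (B) = invoice 12756.34 + 1421.43 + duty 1849.67 = 16027.44
Difference = |16487.00 − 16027.44| = 459.56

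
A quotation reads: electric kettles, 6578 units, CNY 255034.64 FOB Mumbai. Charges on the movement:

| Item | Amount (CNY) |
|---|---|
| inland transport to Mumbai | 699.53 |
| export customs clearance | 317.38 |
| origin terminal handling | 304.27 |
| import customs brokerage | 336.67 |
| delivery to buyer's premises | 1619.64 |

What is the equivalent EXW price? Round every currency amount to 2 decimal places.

EXW price: CNY 253713.46

Not relevant to the conversion: brokerage, delivery — on the buyer under both terms; not part of either seller's price.
From FOB to EXW, the seller no longer bears: inland to port, export clearance, origin terminal.
EXW price = 255034.64 − 699.53 − 317.38 − 304.27 = 253713.46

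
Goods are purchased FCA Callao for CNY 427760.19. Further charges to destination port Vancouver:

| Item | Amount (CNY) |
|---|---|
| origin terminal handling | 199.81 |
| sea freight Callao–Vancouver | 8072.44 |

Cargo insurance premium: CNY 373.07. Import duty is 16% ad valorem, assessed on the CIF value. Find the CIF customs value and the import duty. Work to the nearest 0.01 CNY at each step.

CIF = FCA price + pre-shipment costs + freight + insurance
CIF = 427760.19 + 199.81 + 8072.44 + 373.07 = 436405.51
Import duty = 436405.51 × 16% = 69824.88

CIF value: CNY 436405.51; import duty: CNY 69824.88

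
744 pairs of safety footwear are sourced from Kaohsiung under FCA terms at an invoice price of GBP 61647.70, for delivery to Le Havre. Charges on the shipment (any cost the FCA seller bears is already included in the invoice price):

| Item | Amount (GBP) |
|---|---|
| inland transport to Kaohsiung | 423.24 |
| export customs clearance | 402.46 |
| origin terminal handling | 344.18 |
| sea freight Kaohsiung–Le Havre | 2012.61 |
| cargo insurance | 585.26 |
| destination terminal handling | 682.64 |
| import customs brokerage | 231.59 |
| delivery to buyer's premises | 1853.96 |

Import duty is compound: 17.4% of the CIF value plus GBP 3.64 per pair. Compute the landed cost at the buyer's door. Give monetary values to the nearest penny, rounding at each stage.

FCA: the seller delivers export-cleared goods to the carrier; the buyer bears costs from that point.
Already in the invoice (seller's account under FCA): inland to port, export clearance — exclude.
CIF value = FCA price + origin terminal + freight + insurance = 61647.70 + 344.18 + 2012.61 + 585.26 = 64589.75
Ad valorem component: 64589.75 × 17.4% = 11238.62
Specific component: 744 × 3.64 = 2708.16
Import duty = 11238.62 + 2708.16 = 13946.78
Buyer bears: origin terminal 344.18 + freight 2012.61 + insurance 585.26 + destination terminal 682.64 + brokerage 231.59 + delivery 1853.96 + duty 13946.78 = 19657.02
Landed cost = invoice 61647.70 + 19657.02 = 81304.72

Total landed cost: GBP 81304.72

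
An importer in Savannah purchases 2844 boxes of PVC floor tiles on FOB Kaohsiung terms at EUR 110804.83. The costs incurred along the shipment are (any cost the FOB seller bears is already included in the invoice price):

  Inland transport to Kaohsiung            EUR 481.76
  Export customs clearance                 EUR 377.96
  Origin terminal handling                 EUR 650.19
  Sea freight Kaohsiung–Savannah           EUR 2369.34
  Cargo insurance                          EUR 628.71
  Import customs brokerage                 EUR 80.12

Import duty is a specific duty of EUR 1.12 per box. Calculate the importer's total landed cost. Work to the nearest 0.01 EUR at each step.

FOB: the seller bears costs until goods are on board at the origin port; the buyer bears freight, insurance and all costs thereafter.
Already in the invoice (seller's account under FOB): inland to port, export clearance, origin terminal — exclude.
CIF value = FOB price + freight + insurance = 110804.83 + 2369.34 + 628.71 = 113802.88
Import duty = 2844 × 1.12 = 3185.28
Buyer bears: freight 2369.34 + insurance 628.71 + brokerage 80.12 + duty 3185.28 = 6263.45
Landed cost = invoice 110804.83 + 6263.45 = 117068.28

Total landed cost: EUR 117068.28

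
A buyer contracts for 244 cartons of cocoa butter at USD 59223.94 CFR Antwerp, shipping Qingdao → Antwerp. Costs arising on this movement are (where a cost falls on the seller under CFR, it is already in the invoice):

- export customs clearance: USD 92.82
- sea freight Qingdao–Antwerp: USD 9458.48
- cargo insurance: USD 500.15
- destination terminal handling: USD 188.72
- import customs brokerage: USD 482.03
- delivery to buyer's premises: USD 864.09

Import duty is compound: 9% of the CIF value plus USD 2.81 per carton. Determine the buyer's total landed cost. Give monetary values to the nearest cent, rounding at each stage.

Total landed cost: USD 67319.74

CFR: the seller pays costs through ocean freight to the destination port, but not insurance.
Already in the invoice (seller's account under CFR): export clearance, freight — exclude.
CIF value = CFR price + insurance = 59223.94 + 500.15 = 59724.09
Ad valorem component: 59724.09 × 9% = 5375.17
Specific component: 244 × 2.81 = 685.64
Import duty = 5375.17 + 685.64 = 6060.81
Buyer bears: insurance 500.15 + destination terminal 188.72 + brokerage 482.03 + delivery 864.09 + duty 6060.81 = 8095.80
Landed cost = invoice 59223.94 + 8095.80 = 67319.74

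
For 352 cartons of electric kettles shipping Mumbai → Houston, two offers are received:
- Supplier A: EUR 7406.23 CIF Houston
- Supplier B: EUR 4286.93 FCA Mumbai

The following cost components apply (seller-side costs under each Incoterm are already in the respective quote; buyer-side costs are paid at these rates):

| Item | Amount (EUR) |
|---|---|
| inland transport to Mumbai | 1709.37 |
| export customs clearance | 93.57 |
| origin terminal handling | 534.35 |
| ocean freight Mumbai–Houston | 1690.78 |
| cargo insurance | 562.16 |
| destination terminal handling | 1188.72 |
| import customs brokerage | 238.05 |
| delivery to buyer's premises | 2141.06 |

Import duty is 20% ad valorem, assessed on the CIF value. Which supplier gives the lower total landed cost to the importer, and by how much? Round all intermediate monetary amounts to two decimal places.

Supplier B is cheaper by EUR 398.42

Supplier A (CIF):
The CIF price already equals the CIF value: 7406.23
Import duty = 7406.23 × 20% = 1481.25
Buyer bears (A): 1188.72 + 238.05 + 2141.06 = 3567.83
Landed cost (A) = invoice 7406.23 + 3567.83 + duty 1481.25 = 12455.31
Supplier B (FCA):
CIF value = FCA price + origin terminal + freight + insurance = 4286.93 + 534.35 + 1690.78 + 562.16 = 7074.22
Import duty = 7074.22 × 20% = 1414.84
Buyer bears (B): 534.35 + 1690.78 + 562.16 + 1188.72 + 238.05 + 2141.06 = 6355.12
Landed cost (B) = invoice 4286.93 + 6355.12 + duty 1414.84 = 12056.89
Difference = |12455.31 − 12056.89| = 398.42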